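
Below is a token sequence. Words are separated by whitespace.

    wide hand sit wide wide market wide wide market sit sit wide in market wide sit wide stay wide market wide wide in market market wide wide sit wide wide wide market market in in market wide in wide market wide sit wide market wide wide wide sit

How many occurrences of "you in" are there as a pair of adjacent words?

0

Scanning the 47 overlapping bigram windows for "you in":
  (none found)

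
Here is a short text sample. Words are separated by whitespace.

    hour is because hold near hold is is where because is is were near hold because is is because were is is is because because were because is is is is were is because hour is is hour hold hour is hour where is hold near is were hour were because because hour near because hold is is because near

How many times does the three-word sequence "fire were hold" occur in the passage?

0

Scanning the 58 overlapping trigram windows for "fire were hold":
  (none found)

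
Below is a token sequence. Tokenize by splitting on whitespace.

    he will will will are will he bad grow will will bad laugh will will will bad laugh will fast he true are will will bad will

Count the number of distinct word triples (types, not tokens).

27 tokens → 25 trigram windows in total.
Repeated trigrams (each contributes count−1 duplicates):
  will will bad: 3
  bad laugh will: 2
  will bad laugh: 2
  will will will: 2
5 duplicate windows → 25 − 5 = 20 distinct.

20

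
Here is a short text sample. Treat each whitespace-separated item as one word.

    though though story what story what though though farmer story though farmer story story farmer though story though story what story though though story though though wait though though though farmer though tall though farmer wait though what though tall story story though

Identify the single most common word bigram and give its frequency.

"though though", 6 times

Bigram frequencies (highest first):
  though though: 6
  story though: 5
  though story: 4
  though farmer: 4
  story what: 3
  what story: 2
  … (12 more, each ≤ 2)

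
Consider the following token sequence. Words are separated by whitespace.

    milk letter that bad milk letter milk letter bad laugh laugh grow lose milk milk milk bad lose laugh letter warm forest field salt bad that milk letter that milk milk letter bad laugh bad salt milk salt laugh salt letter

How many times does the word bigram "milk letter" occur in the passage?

Scanning the 40 overlapping bigram windows for "milk letter":
  position 1–2: milk letter
  position 5–6: milk letter
  position 7–8: milk letter
  position 27–28: milk letter
  position 31–32: milk letter

5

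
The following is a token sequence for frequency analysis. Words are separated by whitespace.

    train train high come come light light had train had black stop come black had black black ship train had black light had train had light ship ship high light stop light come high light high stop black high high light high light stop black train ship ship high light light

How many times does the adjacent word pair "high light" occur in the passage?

Scanning the 50 overlapping bigram windows for "high light":
  position 29–30: high light
  position 34–35: high light
  position 40–41: high light
  position 42–43: high light
  position 49–50: high light

5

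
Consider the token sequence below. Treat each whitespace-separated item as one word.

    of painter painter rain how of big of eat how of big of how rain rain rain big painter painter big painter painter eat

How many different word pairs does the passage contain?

24 tokens → 23 bigram windows in total.
Repeated bigrams (each contributes count−1 duplicates):
  painter painter: 3
  big of: 2
  big painter: 2
  how of: 2
  of big: 2
  rain rain: 2
7 duplicate windows → 23 − 7 = 16 distinct.

16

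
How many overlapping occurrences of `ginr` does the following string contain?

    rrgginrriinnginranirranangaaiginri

3

Sliding a length-4 window over the 34 characters (31 positions):
  position 4–7: ginr
  position 13–16: ginr
  position 30–33: ginr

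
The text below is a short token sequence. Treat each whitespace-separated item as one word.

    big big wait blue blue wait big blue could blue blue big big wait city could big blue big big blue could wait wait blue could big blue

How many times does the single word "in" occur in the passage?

0

Scanning the 28 tokens for "in":
  (none found)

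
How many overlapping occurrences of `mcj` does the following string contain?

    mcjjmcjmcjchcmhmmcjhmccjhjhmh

4

Sliding a length-3 window over the 29 characters (27 positions):
  position 1–3: mcj
  position 5–7: mcj
  position 8–10: mcj
  position 17–19: mcj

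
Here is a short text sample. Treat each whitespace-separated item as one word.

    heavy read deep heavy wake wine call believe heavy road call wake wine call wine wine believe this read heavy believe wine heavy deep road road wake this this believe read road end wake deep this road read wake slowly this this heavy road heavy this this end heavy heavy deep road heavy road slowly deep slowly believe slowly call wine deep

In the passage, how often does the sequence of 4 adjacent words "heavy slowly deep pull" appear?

Scanning the 59 overlapping 4-gram windows for "heavy slowly deep pull":
  (none found)

0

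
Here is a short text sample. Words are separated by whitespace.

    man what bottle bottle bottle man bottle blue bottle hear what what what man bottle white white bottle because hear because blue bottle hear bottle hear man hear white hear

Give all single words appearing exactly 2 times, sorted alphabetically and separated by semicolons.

because; blue

Unigram counts meeting the condition (exactly 2 times):
  because: 2
  blue: 2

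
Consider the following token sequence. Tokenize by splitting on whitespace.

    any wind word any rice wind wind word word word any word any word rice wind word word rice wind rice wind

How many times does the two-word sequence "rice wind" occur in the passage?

Scanning the 21 overlapping bigram windows for "rice wind":
  position 5–6: rice wind
  position 15–16: rice wind
  position 19–20: rice wind
  position 21–22: rice wind

4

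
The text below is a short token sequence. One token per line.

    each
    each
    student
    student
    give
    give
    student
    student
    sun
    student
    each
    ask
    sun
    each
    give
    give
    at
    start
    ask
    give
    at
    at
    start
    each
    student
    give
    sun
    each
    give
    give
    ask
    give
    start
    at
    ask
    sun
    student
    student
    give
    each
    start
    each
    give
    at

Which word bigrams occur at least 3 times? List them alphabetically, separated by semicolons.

each give; give at; give give; student give; student student

Bigram counts meeting the condition (at least 3 times):
  each give: 3
  give at: 3
  give give: 3
  student give: 3
  student student: 3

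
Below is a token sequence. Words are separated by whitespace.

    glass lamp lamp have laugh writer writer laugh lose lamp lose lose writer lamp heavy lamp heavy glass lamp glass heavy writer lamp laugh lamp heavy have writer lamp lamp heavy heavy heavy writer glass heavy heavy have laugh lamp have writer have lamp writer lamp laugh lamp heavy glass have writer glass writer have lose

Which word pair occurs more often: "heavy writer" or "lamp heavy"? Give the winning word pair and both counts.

"heavy writer": 2 occurrences
"lamp heavy": 5 occurrences

"lamp heavy" (5 vs 2)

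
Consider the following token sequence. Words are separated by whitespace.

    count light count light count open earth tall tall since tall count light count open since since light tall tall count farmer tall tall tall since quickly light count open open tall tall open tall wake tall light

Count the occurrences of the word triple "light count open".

3

Scanning the 36 overlapping trigram windows for "light count open":
  position 4–6: light count open
  position 13–15: light count open
  position 28–30: light count open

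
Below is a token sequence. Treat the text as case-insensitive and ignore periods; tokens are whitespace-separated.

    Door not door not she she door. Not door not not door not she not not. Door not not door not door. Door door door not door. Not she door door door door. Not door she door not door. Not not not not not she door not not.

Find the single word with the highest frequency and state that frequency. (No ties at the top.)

Unigram frequencies (highest first):
  not: 22
  door: 20
  she: 6

"not", 22 times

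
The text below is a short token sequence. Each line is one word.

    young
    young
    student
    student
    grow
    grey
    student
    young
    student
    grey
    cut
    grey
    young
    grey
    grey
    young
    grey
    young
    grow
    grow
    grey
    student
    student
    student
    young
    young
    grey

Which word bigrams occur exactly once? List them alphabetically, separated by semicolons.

Bigram counts meeting the condition (exactly once):
  cut grey: 1
  grey cut: 1
  grey grey: 1
  grow grow: 1
  student grey: 1
  student grow: 1
  young grow: 1

cut grey; grey cut; grey grey; grow grow; student grey; student grow; young grow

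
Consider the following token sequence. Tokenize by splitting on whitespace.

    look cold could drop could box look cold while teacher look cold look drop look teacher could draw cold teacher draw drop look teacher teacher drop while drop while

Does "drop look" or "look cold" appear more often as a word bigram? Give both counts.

"drop look": 2 occurrences
"look cold": 3 occurrences

"look cold" (3 vs 2)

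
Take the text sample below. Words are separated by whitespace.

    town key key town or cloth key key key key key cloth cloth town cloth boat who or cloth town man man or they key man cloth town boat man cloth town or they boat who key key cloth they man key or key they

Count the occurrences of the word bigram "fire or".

0

Scanning the 44 overlapping bigram windows for "fire or":
  (none found)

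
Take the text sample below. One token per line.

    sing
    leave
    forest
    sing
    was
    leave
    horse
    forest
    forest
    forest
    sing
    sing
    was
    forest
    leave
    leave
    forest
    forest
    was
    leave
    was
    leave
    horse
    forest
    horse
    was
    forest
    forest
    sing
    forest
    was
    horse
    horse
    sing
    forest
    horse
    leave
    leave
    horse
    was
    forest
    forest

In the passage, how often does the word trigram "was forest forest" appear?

Scanning the 40 overlapping trigram windows for "was forest forest":
  position 26–28: was forest forest
  position 40–42: was forest forest

2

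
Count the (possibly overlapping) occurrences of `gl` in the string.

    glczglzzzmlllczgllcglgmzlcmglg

5

Sliding a length-2 window over the 30 characters (29 positions):
  position 1–2: gl
  position 5–6: gl
  position 16–17: gl
  position 20–21: gl
  position 28–29: gl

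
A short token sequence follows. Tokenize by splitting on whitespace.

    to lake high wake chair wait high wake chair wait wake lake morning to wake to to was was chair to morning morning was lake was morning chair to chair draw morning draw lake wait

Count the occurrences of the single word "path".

0

Scanning the 35 tokens for "path":
  (none found)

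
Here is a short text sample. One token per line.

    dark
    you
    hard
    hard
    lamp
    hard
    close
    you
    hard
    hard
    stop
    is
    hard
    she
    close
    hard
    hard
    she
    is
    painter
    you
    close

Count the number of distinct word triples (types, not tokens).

19

22 tokens → 20 trigram windows in total.
Repeated trigrams (each contributes count−1 duplicates):
  you hard hard: 2
1 duplicate windows → 20 − 1 = 19 distinct.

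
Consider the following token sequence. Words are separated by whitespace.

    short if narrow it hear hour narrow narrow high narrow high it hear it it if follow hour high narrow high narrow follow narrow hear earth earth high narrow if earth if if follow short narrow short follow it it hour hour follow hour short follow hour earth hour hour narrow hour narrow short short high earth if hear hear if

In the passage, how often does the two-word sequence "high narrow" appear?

4

Scanning the 60 overlapping bigram windows for "high narrow":
  position 9–10: high narrow
  position 19–20: high narrow
  position 21–22: high narrow
  position 28–29: high narrow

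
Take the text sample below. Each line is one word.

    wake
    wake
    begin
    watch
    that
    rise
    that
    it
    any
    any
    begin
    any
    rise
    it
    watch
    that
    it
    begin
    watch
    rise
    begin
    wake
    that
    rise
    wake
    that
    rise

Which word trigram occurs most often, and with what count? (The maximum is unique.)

"wake that rise", 2 times

Trigram frequencies (highest first):
  wake that rise: 2
  wake wake begin: 1
  wake begin watch: 1
  begin watch that: 1
  watch that rise: 1
  that rise that: 1
  … (18 more, each ≤ 1)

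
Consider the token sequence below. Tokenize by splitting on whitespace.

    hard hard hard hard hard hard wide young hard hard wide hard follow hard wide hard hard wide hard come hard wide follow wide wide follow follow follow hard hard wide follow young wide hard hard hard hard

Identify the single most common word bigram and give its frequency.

"hard hard", 11 times

Bigram frequencies (highest first):
  hard hard: 11
  hard wide: 6
  wide hard: 4
  wide follow: 3
  follow hard: 2
  follow follow: 2
  … (9 more, each ≤ 1)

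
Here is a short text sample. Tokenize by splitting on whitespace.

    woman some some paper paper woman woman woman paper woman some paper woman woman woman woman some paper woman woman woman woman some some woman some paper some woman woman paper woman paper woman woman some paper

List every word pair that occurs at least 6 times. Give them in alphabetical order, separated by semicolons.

paper woman; woman some; woman woman

Bigram counts meeting the condition (at least 6 times):
  paper woman: 6
  woman some: 6
  woman woman: 10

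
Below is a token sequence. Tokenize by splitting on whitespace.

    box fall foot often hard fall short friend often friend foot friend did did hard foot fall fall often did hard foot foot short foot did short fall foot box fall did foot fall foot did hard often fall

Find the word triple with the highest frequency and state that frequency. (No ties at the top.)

"did hard foot", 2 times

Trigram frequencies (highest first):
  did hard foot: 2
  box fall foot: 1
  fall foot often: 1
  foot often hard: 1
  often hard fall: 1
  hard fall short: 1
  … (30 more, each ≤ 1)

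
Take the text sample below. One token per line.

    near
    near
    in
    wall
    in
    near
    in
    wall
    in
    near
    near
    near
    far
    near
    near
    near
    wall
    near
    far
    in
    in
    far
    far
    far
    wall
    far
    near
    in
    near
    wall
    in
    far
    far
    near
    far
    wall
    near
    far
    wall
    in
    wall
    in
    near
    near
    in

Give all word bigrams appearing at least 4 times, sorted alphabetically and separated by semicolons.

in near; near far; near in; near near; wall in

Bigram counts meeting the condition (at least 4 times):
  in near: 4
  near far: 4
  near in: 4
  near near: 6
  wall in: 5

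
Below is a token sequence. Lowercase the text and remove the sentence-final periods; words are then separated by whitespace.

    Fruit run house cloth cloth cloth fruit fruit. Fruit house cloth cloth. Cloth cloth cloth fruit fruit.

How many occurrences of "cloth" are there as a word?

Scanning the 17 tokens for "cloth":
  position 4: cloth
  position 5: cloth
  position 6: cloth
  position 11: cloth
  position 12: cloth
  position 13: cloth
  position 14: cloth
  position 15: cloth

8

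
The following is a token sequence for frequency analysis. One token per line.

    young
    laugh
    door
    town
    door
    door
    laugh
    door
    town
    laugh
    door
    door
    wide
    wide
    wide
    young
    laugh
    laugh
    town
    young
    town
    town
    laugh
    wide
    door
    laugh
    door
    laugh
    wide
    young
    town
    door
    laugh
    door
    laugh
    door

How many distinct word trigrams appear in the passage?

29

36 tokens → 34 trigram windows in total.
Repeated trigrams (each contributes count−1 duplicates):
  door laugh door: 4
  laugh door laugh: 2
  laugh door town: 2
5 duplicate windows → 34 − 5 = 29 distinct.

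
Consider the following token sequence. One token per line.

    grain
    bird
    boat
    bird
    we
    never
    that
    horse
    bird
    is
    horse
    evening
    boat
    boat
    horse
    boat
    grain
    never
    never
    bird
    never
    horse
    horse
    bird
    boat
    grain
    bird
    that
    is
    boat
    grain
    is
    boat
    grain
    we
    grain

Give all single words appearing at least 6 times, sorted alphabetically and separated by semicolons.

Unigram counts meeting the condition (at least 6 times):
  bird: 6
  boat: 7
  grain: 6

bird; boat; grain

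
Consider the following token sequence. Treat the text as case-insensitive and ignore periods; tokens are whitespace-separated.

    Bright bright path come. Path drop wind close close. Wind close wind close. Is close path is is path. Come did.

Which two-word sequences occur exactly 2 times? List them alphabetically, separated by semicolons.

close wind; path come

Bigram counts meeting the condition (exactly 2 times):
  close wind: 2
  path come: 2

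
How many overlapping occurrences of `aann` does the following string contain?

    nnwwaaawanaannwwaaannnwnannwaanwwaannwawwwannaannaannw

5

Sliding a length-4 window over the 54 characters (51 positions):
  position 11–14: aann
  position 18–21: aann
  position 34–37: aann
  position 46–49: aann
  position 50–53: aann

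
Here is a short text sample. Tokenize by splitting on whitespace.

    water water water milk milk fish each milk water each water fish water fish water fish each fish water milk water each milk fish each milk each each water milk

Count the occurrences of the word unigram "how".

Scanning the 30 tokens for "how":
  (none found)

0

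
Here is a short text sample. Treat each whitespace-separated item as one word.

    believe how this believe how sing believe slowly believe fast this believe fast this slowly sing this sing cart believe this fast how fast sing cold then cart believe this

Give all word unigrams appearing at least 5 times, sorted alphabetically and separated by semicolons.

Unigram counts meeting the condition (at least 5 times):
  believe: 7
  this: 6

believe; this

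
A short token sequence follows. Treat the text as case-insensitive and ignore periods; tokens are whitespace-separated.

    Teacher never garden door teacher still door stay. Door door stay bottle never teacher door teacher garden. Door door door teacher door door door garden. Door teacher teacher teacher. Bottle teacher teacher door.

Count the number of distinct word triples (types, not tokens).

29

33 tokens → 31 trigram windows in total.
Repeated trigrams (each contributes count−1 duplicates):
  door door door: 2
  garden door teacher: 2
2 duplicate windows → 31 − 2 = 29 distinct.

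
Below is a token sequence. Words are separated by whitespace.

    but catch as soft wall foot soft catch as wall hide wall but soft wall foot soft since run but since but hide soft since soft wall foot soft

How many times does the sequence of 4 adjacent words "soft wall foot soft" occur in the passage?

Scanning the 26 overlapping 4-gram windows for "soft wall foot soft":
  position 4–7: soft wall foot soft
  position 14–17: soft wall foot soft
  position 26–29: soft wall foot soft

3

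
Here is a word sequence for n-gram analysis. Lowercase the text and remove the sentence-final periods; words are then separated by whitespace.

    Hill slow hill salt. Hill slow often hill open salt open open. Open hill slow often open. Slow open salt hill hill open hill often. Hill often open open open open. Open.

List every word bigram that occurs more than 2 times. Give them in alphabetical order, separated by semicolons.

Bigram counts meeting the condition (more than 2 times):
  hill slow: 3
  open open: 6

hill slow; open open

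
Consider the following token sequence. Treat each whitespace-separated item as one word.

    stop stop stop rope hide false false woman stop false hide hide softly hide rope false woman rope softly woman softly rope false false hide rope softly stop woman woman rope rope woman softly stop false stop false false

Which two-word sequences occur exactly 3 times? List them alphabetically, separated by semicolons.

false false; stop false

Bigram counts meeting the condition (exactly 3 times):
  false false: 3
  stop false: 3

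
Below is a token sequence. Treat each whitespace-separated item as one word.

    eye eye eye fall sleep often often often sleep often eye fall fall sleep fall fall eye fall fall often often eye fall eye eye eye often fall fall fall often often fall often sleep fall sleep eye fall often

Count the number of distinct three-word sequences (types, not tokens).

33

40 tokens → 38 trigram windows in total.
Repeated trigrams (each contributes count−1 duplicates):
  eye eye eye: 2
  eye fall fall: 2
  fall fall often: 2
  fall often often: 2
  often eye fall: 2
5 duplicate windows → 38 − 5 = 33 distinct.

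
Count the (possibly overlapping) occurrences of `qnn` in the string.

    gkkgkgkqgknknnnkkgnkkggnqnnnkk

Sliding a length-3 window over the 30 characters (28 positions):
  position 25–27: qnn

1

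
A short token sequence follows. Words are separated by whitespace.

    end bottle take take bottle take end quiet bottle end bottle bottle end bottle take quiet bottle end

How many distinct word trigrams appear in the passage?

18 tokens → 16 trigram windows in total.
Repeated trigrams (each contributes count−1 duplicates):
  bottle end bottle: 2
  end bottle take: 2
  quiet bottle end: 2
3 duplicate windows → 16 − 3 = 13 distinct.

13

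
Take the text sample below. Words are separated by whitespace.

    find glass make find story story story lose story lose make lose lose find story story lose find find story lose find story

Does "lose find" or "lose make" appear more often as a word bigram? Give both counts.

"lose find" (3 vs 1)

"lose find": 3 occurrences
"lose make": 1 occurrence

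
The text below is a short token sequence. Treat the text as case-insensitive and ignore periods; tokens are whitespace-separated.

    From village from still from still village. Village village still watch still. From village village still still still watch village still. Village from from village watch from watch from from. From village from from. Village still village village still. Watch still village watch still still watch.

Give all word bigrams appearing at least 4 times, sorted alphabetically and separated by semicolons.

from from; from village; still village; still watch; village still; village village

Bigram counts meeting the condition (at least 4 times):
  from from: 4
  from village: 5
  still village: 4
  still watch: 4
  village still: 5
  village village: 4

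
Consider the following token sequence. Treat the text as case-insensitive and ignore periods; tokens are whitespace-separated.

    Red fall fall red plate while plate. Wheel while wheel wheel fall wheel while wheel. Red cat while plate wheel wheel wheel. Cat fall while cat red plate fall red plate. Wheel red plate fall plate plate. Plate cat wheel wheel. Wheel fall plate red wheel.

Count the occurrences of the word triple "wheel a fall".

0

Scanning the 44 overlapping trigram windows for "wheel a fall":
  (none found)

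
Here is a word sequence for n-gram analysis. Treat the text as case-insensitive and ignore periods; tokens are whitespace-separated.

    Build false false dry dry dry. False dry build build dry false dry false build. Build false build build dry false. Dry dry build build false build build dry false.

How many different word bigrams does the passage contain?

30 tokens → 29 bigram windows in total.
Repeated bigrams (each contributes count−1 duplicates):
  build build: 5
  dry false: 5
  false dry: 4
  build dry: 3
  build false: 3
  dry dry: 3
  false build: 3
  dry build: 2
20 duplicate windows → 29 − 20 = 9 distinct.

9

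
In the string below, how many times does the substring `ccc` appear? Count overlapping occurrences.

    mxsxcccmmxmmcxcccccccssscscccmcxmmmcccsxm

Sliding a length-3 window over the 41 characters (39 positions):
  position 5–7: ccc
  position 15–17: ccc
  position 16–18: ccc
  position 17–19: ccc
  position 18–20: ccc
  position 19–21: ccc
  position 27–29: ccc
  position 36–38: ccc

8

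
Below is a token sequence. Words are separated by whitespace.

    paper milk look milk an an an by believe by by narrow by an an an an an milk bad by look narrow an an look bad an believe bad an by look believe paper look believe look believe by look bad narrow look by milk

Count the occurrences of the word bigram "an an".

7

Scanning the 45 overlapping bigram windows for "an an":
  position 5–6: an an
  position 6–7: an an
  position 14–15: an an
  position 15–16: an an
  position 16–17: an an
  position 17–18: an an
  position 24–25: an an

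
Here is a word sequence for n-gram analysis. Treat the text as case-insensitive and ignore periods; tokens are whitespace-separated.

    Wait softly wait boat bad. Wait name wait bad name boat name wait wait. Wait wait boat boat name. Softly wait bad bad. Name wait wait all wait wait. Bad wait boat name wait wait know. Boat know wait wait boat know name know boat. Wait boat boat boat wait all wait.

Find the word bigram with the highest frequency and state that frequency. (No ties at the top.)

Bigram frequencies (highest first):
  wait wait: 7
  wait boat: 5
  name wait: 4
  wait bad: 3
  boat name: 3
  boat boat: 3
  … (18 more, each ≤ 2)

"wait wait", 7 times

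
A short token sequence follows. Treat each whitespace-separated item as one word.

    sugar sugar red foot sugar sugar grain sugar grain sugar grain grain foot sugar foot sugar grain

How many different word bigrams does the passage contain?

9

17 tokens → 16 bigram windows in total.
Repeated bigrams (each contributes count−1 duplicates):
  sugar grain: 4
  foot sugar: 3
  grain sugar: 2
  sugar sugar: 2
7 duplicate windows → 16 − 7 = 9 distinct.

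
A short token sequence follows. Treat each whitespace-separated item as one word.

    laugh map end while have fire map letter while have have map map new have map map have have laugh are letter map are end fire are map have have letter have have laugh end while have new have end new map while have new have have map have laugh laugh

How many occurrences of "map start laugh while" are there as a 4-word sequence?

Scanning the 48 overlapping 4-gram windows for "map start laugh while":
  (none found)

0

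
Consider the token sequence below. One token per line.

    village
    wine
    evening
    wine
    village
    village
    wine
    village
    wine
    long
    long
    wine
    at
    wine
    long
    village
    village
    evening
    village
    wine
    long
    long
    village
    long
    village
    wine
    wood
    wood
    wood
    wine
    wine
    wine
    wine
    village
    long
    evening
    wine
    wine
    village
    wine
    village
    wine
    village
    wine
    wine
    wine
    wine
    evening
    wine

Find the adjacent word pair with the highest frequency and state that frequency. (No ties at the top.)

"village wine", 8 times

Bigram frequencies (highest first):
  village wine: 8
  wine wine: 7
  wine village: 6
  evening wine: 3
  wine long: 3
  long village: 3
  … (13 more, each ≤ 2)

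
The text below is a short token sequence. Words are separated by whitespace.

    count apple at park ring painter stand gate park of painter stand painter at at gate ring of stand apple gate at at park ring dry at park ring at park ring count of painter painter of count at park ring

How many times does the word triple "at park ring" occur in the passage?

Scanning the 39 overlapping trigram windows for "at park ring":
  position 3–5: at park ring
  position 23–25: at park ring
  position 27–29: at park ring
  position 30–32: at park ring
  position 39–41: at park ring

5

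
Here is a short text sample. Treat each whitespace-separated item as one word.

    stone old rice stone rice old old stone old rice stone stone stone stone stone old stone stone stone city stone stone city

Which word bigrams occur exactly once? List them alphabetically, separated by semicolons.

Bigram counts meeting the condition (exactly once):
  city stone: 1
  old old: 1
  rice old: 1
  stone rice: 1

city stone; old old; rice old; stone rice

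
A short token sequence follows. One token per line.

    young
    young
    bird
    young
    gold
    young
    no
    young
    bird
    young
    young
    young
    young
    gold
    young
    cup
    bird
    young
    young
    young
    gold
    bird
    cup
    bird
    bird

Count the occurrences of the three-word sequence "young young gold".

2

Scanning the 23 overlapping trigram windows for "young young gold":
  position 12–14: young young gold
  position 19–21: young young gold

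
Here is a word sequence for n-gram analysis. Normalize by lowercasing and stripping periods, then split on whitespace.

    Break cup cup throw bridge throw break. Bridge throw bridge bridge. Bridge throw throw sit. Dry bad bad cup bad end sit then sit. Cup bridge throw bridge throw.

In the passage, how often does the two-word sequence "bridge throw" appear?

5

Scanning the 28 overlapping bigram windows for "bridge throw":
  position 5–6: bridge throw
  position 8–9: bridge throw
  position 12–13: bridge throw
  position 26–27: bridge throw
  position 28–29: bridge throw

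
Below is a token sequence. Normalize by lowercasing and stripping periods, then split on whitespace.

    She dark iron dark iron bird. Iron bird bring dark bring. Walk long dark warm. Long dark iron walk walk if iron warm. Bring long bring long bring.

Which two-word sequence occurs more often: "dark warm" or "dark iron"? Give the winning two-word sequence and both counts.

"dark warm": 1 occurrence
"dark iron": 3 occurrences

"dark iron" (3 vs 1)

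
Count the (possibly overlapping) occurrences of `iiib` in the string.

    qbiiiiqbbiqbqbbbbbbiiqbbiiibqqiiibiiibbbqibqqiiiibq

4

Sliding a length-4 window over the 51 characters (48 positions):
  position 25–28: iiib
  position 31–34: iiib
  position 35–38: iiib
  position 47–50: iiib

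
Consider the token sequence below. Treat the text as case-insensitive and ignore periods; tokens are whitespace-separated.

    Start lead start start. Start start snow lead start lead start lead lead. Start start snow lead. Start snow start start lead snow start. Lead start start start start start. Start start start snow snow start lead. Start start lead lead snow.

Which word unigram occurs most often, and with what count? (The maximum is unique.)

Unigram frequencies (highest first):
  start: 24
  lead: 11
  snow: 7

"start", 24 times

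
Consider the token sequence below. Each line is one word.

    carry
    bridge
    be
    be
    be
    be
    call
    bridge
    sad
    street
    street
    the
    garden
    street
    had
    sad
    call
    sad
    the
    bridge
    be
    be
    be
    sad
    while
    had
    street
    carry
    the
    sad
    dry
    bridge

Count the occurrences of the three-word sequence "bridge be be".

2

Scanning the 30 overlapping trigram windows for "bridge be be":
  position 2–4: bridge be be
  position 20–22: bridge be be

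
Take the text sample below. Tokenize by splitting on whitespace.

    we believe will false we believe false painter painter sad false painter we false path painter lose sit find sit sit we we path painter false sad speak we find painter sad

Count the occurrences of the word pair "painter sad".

Scanning the 31 overlapping bigram windows for "painter sad":
  position 9–10: painter sad
  position 31–32: painter sad

2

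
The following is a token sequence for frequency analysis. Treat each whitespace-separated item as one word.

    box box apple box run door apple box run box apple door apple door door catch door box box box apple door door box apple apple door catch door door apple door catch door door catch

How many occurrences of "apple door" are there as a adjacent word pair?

Scanning the 35 overlapping bigram windows for "apple door":
  position 11–12: apple door
  position 13–14: apple door
  position 21–22: apple door
  position 26–27: apple door
  position 31–32: apple door

5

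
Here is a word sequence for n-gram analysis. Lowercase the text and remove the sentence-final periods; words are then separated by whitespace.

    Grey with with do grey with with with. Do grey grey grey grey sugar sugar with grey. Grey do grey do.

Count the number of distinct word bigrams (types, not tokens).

10

21 tokens → 20 bigram windows in total.
Repeated bigrams (each contributes count−1 duplicates):
  grey grey: 4
  do grey: 3
  with with: 3
  grey do: 2
  grey with: 2
  with do: 2
10 duplicate windows → 20 − 10 = 10 distinct.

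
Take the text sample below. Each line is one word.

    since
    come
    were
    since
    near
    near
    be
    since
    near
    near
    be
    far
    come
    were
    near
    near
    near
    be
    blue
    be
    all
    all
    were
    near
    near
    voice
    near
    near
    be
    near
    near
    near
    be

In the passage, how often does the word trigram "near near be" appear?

Scanning the 31 overlapping trigram windows for "near near be":
  position 5–7: near near be
  position 9–11: near near be
  position 16–18: near near be
  position 27–29: near near be
  position 31–33: near near be

5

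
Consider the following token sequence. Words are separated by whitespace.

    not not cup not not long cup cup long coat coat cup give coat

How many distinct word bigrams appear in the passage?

14 tokens → 13 bigram windows in total.
Repeated bigrams (each contributes count−1 duplicates):
  not not: 2
1 duplicate windows → 13 − 1 = 12 distinct.

12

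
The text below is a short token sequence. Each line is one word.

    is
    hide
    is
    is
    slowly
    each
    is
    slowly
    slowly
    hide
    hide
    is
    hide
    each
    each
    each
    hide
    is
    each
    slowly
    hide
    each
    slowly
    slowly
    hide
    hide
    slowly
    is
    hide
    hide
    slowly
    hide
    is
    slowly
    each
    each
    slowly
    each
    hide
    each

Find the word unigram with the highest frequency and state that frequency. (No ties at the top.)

"hide", 12 times

Unigram frequencies (highest first):
  hide: 12
  slowly: 10
  each: 10
  is: 8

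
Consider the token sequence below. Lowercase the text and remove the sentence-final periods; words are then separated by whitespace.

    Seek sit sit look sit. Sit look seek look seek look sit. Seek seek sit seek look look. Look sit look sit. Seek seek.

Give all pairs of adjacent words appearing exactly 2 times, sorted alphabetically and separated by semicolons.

Bigram counts meeting the condition (exactly 2 times):
  look look: 2
  look seek: 2
  seek seek: 2
  seek sit: 2
  sit sit: 2

look look; look seek; seek seek; seek sit; sit sit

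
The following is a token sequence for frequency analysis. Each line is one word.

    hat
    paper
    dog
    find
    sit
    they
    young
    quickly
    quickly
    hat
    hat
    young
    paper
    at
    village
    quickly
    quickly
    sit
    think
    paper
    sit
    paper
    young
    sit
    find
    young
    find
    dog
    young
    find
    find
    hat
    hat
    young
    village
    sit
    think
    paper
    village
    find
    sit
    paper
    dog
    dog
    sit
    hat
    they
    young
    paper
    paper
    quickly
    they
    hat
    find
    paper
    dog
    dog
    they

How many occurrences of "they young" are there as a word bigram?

Scanning the 57 overlapping bigram windows for "they young":
  position 6–7: they young
  position 47–48: they young

2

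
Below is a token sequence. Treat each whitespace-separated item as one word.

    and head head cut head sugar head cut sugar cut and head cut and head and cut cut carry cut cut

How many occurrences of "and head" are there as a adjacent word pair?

3

Scanning the 20 overlapping bigram windows for "and head":
  position 1–2: and head
  position 11–12: and head
  position 14–15: and head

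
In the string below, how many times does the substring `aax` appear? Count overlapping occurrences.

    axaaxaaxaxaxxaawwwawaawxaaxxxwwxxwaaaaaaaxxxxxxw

4

Sliding a length-3 window over the 48 characters (46 positions):
  position 3–5: aax
  position 6–8: aax
  position 25–27: aax
  position 40–42: aax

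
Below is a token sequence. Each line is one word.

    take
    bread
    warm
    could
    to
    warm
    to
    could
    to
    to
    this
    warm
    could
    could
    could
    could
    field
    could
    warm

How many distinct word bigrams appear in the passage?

14

19 tokens → 18 bigram windows in total.
Repeated bigrams (each contributes count−1 duplicates):
  could could: 3
  could to: 2
  warm could: 2
4 duplicate windows → 18 − 4 = 14 distinct.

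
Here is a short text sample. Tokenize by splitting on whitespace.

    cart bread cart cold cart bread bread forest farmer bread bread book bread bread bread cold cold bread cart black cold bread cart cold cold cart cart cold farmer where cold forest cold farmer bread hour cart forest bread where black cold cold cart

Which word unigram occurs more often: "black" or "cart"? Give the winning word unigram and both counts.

"cart" (9 vs 2)

"black": 2 occurrences
"cart": 9 occurrences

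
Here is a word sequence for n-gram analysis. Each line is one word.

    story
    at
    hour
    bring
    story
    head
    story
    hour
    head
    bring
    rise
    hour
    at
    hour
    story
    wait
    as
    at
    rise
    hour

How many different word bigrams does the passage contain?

20 tokens → 19 bigram windows in total.
Repeated bigrams (each contributes count−1 duplicates):
  at hour: 2
  rise hour: 2
2 duplicate windows → 19 − 2 = 17 distinct.

17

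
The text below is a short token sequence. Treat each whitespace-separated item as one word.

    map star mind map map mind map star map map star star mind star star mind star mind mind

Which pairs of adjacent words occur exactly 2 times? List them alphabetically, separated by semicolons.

Bigram counts meeting the condition (exactly 2 times):
  map map: 2
  mind map: 2
  mind star: 2
  star star: 2

map map; mind map; mind star; star star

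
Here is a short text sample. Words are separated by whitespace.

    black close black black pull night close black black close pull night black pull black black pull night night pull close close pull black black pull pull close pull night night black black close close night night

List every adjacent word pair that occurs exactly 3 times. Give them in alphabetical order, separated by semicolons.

black close; close pull; night night

Bigram counts meeting the condition (exactly 3 times):
  black close: 3
  close pull: 3
  night night: 3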